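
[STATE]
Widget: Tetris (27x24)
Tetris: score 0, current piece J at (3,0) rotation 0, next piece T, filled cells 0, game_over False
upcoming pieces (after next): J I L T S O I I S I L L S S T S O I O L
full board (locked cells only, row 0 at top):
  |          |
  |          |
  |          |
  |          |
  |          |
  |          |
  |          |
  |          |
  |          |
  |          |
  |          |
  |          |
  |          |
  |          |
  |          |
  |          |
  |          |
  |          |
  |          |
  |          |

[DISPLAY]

   █      │Next:           
   ███    │ ▒              
          │▒▒▒             
          │                
          │                
          │                
          │Score:          
          │0               
          │                
          │                
          │                
          │                
          │                
          │                
          │                
          │                
          │                
          │                
          │                
          │                
          │                
          │                
          │                
          │                


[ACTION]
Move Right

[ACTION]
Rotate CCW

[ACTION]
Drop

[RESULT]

          │Next:           
     █    │ ▒              
     █    │▒▒▒             
    ██    │                
          │                
          │                
          │Score:          
          │0               
          │                
          │                
          │                
          │                
          │                
          │                
          │                
          │                
          │                
          │                
          │                
          │                
          │                
          │                
          │                
          │                


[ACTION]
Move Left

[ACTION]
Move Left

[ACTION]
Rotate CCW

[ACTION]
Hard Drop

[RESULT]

    ▒     │Next:           
   ▒▒▒    │█               
          │███             
          │                
          │                
          │                
          │Score:          
          │0               
          │                
          │                
          │                
          │                
          │                
          │                
          │                
          │                
          │                
          │                
  ███     │                
    █     │                
          │                
          │                
          │                
          │                


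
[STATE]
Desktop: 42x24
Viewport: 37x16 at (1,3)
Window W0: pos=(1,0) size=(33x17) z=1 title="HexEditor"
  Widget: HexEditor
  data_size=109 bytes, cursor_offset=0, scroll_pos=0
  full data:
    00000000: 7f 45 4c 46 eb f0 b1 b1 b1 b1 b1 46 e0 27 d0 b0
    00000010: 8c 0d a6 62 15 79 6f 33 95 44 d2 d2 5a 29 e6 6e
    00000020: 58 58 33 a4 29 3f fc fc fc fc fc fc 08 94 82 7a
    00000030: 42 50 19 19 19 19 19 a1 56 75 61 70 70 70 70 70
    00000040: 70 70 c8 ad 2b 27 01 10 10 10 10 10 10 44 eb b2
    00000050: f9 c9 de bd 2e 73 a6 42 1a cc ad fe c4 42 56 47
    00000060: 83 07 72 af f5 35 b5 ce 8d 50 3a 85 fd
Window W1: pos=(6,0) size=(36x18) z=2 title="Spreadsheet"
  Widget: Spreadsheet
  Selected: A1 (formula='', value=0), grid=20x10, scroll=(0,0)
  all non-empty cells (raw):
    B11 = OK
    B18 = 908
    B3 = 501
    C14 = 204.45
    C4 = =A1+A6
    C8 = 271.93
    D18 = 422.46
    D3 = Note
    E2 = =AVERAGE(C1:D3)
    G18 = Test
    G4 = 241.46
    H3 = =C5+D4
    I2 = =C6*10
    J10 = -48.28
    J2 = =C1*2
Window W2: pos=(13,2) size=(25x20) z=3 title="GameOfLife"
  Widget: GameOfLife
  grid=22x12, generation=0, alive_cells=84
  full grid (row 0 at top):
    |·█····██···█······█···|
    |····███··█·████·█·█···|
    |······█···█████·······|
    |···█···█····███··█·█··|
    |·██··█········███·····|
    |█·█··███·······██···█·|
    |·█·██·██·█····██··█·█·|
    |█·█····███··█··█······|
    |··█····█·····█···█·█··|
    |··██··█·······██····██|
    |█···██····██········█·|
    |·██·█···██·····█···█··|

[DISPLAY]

┃0000┃A1:   ┃ GameOfLife            ┃
┃0000┃      ┠───────────────────────┨
┃0000┃------┃Gen: 0                 ┃
┃0000┃  1   ┃·█····██···█······█··· ┃
┃0000┃  2   ┃····███··█·████·█·█··· ┃
┃0000┃  3   ┃······█···█████······· ┃
┃0000┃  4   ┃···█···█····███··█·█·· ┃
┃    ┃  5   ┃·██··█········███····· ┃
┃    ┃  6   ┃█·█··███·······██···█· ┃
┃    ┃  7   ┃·█·██·██·█····██··█·█· ┃
┃    ┃  8   ┃█·█····███··█··█······ ┃
┃    ┃  9   ┃··█····█·····█···█·█·· ┃
┃    ┃ 10   ┃··██··█·······██····██ ┃
┗━━━━┃ 11   ┃█···██····██········█· ┃
     ┗━━━━━━┃·██·█···██·····█···█·· ┃
            ┃                       ┃


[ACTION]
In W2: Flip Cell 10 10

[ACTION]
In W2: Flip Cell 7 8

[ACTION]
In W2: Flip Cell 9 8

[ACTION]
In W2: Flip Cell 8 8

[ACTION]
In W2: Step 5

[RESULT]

┃0000┃A1:   ┃ GameOfLife            ┃
┃0000┃      ┠───────────────────────┨
┃0000┃------┃Gen: 5                 ┃
┃0000┃  1   ┃···············███···· ┃
┃0000┃  2   ┃·····██·······█····█·· ┃
┃0000┃  3   ┃······················ ┃
┃0000┃  4   ┃····█··██·····█·····█· ┃
┃    ┃  5   ┃██··█····█·····█····█· ┃
┃    ┃  6   ┃█···███···█·······███· ┃
┃    ┃  7   ┃█·····█···█········███ ┃
┃    ┃  8   ┃███····█·█···█········ ┃
┃    ┃  9   ┃█··█···███·███·····█·· ┃
┃    ┃ 10   ┃·█·█·██··█···██·█····· ┃
┗━━━━┃ 11   ┃·██··██████····█····██ ┃
     ┗━━━━━━┃·····██··············· ┃
            ┃                       ┃


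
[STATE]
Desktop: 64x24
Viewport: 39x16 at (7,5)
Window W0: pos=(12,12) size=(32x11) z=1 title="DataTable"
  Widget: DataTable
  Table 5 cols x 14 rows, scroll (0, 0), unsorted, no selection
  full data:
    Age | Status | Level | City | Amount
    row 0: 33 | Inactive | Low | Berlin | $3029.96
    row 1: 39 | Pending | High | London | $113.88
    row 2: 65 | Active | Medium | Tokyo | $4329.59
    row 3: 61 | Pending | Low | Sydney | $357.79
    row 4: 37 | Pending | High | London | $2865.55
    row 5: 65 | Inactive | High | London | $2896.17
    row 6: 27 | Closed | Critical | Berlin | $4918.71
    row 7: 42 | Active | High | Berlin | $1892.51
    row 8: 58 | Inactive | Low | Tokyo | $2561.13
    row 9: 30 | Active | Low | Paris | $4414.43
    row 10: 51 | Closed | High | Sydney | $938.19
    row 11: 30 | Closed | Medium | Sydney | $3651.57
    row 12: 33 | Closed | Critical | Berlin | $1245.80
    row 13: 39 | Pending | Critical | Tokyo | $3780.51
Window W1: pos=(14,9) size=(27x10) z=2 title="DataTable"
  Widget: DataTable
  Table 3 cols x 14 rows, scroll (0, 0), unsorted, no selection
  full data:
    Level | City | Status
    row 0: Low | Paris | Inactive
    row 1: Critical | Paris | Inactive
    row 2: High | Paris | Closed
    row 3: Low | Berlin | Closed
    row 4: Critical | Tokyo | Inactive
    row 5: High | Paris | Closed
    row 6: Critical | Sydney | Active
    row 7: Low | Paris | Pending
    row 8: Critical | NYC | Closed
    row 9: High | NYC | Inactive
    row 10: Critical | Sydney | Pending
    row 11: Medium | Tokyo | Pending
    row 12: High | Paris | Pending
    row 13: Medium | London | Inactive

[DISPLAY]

                                       
                                       
                                       
                                       
       ┏━━━━━━━━━━━━━━━━━━━━━━━━━┓     
       ┃ DataTable               ┃     
       ┠─────────────────────────┨     
     ┏━┃Level   │City  │Status   ┃━━┓  
     ┃ ┃────────┼──────┼──────── ┃  ┃  
     ┠─┃Low     │Paris │Inactive ┃──┨  
     ┃A┃Critical│Paris │Inactive ┃│A┃  
     ┃─┃High    │Paris │Closed   ┃┼─┃  
     ┃3┃Low     │Berlin│Closed   ┃│$┃  
     ┃3┗━━━━━━━━━━━━━━━━━━━━━━━━━┛│$┃  
     ┃65 │Active  │Medium  │Tokyo │$┃  
     ┃61 │Pending │Low     │Sydney│$┃  


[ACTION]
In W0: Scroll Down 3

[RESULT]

                                       
                                       
                                       
                                       
       ┏━━━━━━━━━━━━━━━━━━━━━━━━━┓     
       ┃ DataTable               ┃     
       ┠─────────────────────────┨     
     ┏━┃Level   │City  │Status   ┃━━┓  
     ┃ ┃────────┼──────┼──────── ┃  ┃  
     ┠─┃Low     │Paris │Inactive ┃──┨  
     ┃A┃Critical│Paris │Inactive ┃│A┃  
     ┃─┃High    │Paris │Closed   ┃┼─┃  
     ┃6┃Low     │Berlin│Closed   ┃│$┃  
     ┃3┗━━━━━━━━━━━━━━━━━━━━━━━━━┛│$┃  
     ┃65 │Inactive│High    │London│$┃  
     ┃27 │Closed  │Critical│Berlin│$┃  


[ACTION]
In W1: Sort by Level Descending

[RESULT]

                                       
                                       
                                       
                                       
       ┏━━━━━━━━━━━━━━━━━━━━━━━━━┓     
       ┃ DataTable               ┃     
       ┠─────────────────────────┨     
     ┏━┃Level  ▼│City  │Status   ┃━━┓  
     ┃ ┃────────┼──────┼──────── ┃  ┃  
     ┠─┃Medium  │Tokyo │Pending  ┃──┨  
     ┃A┃Medium  │London│Inactive ┃│A┃  
     ┃─┃Low     │Paris │Inactive ┃┼─┃  
     ┃6┃Low     │Berlin│Closed   ┃│$┃  
     ┃3┗━━━━━━━━━━━━━━━━━━━━━━━━━┛│$┃  
     ┃65 │Inactive│High    │London│$┃  
     ┃27 │Closed  │Critical│Berlin│$┃  


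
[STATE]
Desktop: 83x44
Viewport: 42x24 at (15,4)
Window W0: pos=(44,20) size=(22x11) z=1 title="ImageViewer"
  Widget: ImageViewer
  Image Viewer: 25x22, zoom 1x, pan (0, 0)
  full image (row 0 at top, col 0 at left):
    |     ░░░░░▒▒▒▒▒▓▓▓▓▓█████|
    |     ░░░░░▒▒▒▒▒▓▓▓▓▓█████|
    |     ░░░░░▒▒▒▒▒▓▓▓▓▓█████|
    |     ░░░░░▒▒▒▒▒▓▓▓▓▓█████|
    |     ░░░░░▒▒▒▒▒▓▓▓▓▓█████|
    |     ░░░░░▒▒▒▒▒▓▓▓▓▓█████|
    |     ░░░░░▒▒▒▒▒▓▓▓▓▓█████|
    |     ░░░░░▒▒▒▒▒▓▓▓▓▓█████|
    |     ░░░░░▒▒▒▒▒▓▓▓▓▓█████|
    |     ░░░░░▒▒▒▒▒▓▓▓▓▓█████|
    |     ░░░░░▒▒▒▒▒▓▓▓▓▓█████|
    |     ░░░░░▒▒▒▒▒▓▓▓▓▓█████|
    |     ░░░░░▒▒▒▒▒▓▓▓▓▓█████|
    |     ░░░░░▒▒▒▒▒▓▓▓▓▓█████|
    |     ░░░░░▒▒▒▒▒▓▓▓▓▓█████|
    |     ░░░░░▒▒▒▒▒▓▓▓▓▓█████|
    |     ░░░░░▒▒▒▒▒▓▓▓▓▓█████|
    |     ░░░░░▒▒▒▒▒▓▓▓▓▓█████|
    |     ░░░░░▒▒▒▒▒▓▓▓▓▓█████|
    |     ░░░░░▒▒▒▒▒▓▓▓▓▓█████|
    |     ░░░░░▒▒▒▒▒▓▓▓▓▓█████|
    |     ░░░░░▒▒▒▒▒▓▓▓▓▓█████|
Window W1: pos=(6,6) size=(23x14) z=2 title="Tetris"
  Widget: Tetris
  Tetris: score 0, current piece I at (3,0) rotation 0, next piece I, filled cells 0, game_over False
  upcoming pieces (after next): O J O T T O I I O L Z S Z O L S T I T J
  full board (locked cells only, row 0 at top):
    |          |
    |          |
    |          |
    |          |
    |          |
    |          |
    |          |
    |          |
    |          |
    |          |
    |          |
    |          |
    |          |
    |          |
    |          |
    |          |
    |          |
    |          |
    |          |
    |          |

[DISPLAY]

                                          
                                          
━━━━━━━━━━━━━┓                            
             ┃                            
─────────────┨                            
  │Next:     ┃                            
  │████      ┃                            
  │          ┃                            
  │          ┃                            
  │          ┃                            
  │          ┃                            
  │Score:    ┃                            
  │0         ┃                            
  │          ┃                            
  │          ┃                            
━━━━━━━━━━━━━┛                            
                             ┏━━━━━━━━━━━━
                             ┃ ImageViewer
                             ┠────────────
                             ┃     ░░░░░▒▒
                             ┃     ░░░░░▒▒
                             ┃     ░░░░░▒▒
                             ┃     ░░░░░▒▒
                             ┃     ░░░░░▒▒


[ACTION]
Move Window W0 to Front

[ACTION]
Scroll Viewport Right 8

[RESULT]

                                          
                                          
━━━━━┓                                    
     ┃                                    
─────┨                                    
     ┃                                    
     ┃                                    
     ┃                                    
     ┃                                    
     ┃                                    
     ┃                                    
:    ┃                                    
     ┃                                    
     ┃                                    
     ┃                                    
━━━━━┛                                    
                     ┏━━━━━━━━━━━━━━━━━━━━
                     ┃ ImageViewer        
                     ┠────────────────────
                     ┃     ░░░░░▒▒▒▒▒▓▓▓▓▓
                     ┃     ░░░░░▒▒▒▒▒▓▓▓▓▓
                     ┃     ░░░░░▒▒▒▒▒▓▓▓▓▓
                     ┃     ░░░░░▒▒▒▒▒▓▓▓▓▓
                     ┃     ░░░░░▒▒▒▒▒▓▓▓▓▓


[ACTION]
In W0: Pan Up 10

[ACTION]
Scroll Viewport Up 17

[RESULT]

                                          
                                          
                                          
                                          
                                          
                                          
━━━━━┓                                    
     ┃                                    
─────┨                                    
     ┃                                    
     ┃                                    
     ┃                                    
     ┃                                    
     ┃                                    
     ┃                                    
:    ┃                                    
     ┃                                    
     ┃                                    
     ┃                                    
━━━━━┛                                    
                     ┏━━━━━━━━━━━━━━━━━━━━
                     ┃ ImageViewer        
                     ┠────────────────────
                     ┃     ░░░░░▒▒▒▒▒▓▓▓▓▓


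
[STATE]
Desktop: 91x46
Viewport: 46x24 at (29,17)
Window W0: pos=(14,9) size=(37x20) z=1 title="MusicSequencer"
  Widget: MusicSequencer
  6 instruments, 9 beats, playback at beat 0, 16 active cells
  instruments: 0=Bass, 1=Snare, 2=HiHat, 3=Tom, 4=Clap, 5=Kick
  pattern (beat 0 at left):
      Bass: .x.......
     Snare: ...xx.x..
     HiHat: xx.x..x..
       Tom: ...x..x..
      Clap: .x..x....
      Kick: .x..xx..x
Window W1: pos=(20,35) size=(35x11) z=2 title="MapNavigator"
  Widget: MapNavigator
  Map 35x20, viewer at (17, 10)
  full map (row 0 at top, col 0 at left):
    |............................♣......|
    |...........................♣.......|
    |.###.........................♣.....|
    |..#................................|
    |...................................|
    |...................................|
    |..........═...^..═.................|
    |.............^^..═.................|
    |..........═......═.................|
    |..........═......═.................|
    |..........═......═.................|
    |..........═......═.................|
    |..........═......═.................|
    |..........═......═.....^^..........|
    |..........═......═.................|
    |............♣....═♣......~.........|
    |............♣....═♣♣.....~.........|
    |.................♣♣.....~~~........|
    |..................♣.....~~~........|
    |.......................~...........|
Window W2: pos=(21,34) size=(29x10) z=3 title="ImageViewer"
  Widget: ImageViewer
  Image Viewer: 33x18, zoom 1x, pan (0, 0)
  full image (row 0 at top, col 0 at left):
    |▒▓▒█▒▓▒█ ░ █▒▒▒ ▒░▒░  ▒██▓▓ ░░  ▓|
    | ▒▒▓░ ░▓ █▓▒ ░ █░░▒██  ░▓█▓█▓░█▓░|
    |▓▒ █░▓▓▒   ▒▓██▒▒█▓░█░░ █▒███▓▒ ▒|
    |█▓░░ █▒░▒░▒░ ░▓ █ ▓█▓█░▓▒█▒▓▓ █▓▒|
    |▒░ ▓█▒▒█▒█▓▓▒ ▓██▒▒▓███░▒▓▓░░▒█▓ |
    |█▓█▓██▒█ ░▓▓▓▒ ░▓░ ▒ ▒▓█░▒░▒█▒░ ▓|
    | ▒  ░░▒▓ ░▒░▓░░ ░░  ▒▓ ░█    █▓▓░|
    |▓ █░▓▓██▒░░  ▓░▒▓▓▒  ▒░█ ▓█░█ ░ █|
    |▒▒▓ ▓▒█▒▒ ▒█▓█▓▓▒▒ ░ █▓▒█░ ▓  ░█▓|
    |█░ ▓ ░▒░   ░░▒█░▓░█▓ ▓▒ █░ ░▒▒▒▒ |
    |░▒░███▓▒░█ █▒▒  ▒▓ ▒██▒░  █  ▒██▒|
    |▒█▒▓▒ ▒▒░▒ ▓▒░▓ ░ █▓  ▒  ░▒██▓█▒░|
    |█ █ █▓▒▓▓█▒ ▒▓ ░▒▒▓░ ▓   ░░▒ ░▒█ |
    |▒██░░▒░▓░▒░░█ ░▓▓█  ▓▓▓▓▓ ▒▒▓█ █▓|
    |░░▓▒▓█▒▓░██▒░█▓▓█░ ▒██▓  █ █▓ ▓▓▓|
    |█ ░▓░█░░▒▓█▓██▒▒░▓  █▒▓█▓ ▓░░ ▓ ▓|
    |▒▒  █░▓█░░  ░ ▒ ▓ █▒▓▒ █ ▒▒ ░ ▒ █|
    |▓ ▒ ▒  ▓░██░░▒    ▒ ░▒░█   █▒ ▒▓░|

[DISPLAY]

·                    ┃                        
█                    ┃                        
                     ┃                        
                     ┃                        
                     ┃                        
                     ┃                        
                     ┃                        
                     ┃                        
                     ┃                        
                     ┃                        
                     ┃                        
━━━━━━━━━━━━━━━━━━━━━┛                        
                                              
                                              
                                              
                                              
                                              
━━━━━━━━━━━━━━━━━━━━┓                         
iewer               ┃━━━━┓                    
────────────────────┨    ┃                    
█ ░ █▒▒▒ ▒░▒░  ▒██▓▓┃────┨                    
▓ █▓▒ ░ █░░▒██  ░▓█▓┃....┃                    
▒   ▒▓██▒▒█▓░█░░ █▒█┃....┃                    
░▒░▒░ ░▓ █ ▓█▓█░▓▒█▒┃....┃                    


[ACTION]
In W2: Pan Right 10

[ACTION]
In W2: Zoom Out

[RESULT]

·                    ┃                        
█                    ┃                        
                     ┃                        
                     ┃                        
                     ┃                        
                     ┃                        
                     ┃                        
                     ┃                        
                     ┃                        
                     ┃                        
                     ┃                        
━━━━━━━━━━━━━━━━━━━━━┛                        
                                              
                                              
                                              
                                              
                                              
━━━━━━━━━━━━━━━━━━━━┓                         
iewer               ┃━━━━┓                    
────────────────────┨    ┃                    
░▒░  ▒██▓▓ ░░  ▓    ┃────┨                    
░▒██  ░▓█▓█▓░█▓░    ┃....┃                    
█▓░█░░ █▒███▓▒ ▒    ┃....┃                    
 ▓█▓█░▓▒█▒▓▓ █▓▒    ┃....┃                    


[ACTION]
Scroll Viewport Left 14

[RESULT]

  Clap·█··█····                    ┃          
  Kick·█··██··█                    ┃          
                                   ┃          
                                   ┃          
                                   ┃          
                                   ┃          
                                   ┃          
                                   ┃          
                                   ┃          
                                   ┃          
                                   ┃          
━━━━━━━━━━━━━━━━━━━━━━━━━━━━━━━━━━━┛          
                                              
                                              
                                              
                                              
                                              
      ┏━━━━━━━━━━━━━━━━━━━━━━━━━━━┓           
     ┏┃ ImageViewer               ┃━━━━┓      
     ┃┠───────────────────────────┨    ┃      
     ┠┃ █▒▒▒ ▒░▒░  ▒██▓▓ ░░  ▓    ┃────┨      
     ┃┃▓▒ ░ █░░▒██  ░▓█▓█▓░█▓░    ┃....┃      
     ┃┃ ▒▓██▒▒█▓░█░░ █▒███▓▒ ▒    ┃....┃      
     ┃┃▒░ ░▓ █ ▓█▓█░▓▒█▒▓▓ █▓▒    ┃....┃      


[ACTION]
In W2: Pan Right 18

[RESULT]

  Clap·█··█····                    ┃          
  Kick·█··██··█                    ┃          
                                   ┃          
                                   ┃          
                                   ┃          
                                   ┃          
                                   ┃          
                                   ┃          
                                   ┃          
                                   ┃          
                                   ┃          
━━━━━━━━━━━━━━━━━━━━━━━━━━━━━━━━━━━┛          
                                              
                                              
                                              
                                              
                                              
      ┏━━━━━━━━━━━━━━━━━━━━━━━━━━━┓           
     ┏┃ ImageViewer               ┃━━━━┓      
     ┃┠───────────────────────────┨    ┃      
     ┠┃░░  ▓                      ┃────┨      
     ┃┃▓░█▓░                      ┃....┃      
     ┃┃█▓▒ ▒                      ┃....┃      
     ┃┃▓ █▓▒                      ┃....┃      


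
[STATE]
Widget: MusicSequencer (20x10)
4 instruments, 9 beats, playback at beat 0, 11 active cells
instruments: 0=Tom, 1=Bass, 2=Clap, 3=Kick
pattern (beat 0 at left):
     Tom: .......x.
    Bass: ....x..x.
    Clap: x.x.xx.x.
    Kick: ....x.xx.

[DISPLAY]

     ▼12345678      
  Tom·······█·      
 Bass····█··█·      
 Clap█·█·██·█·      
 Kick····█·██·      
                    
                    
                    
                    
                    


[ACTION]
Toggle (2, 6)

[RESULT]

     ▼12345678      
  Tom·······█·      
 Bass····█··█·      
 Clap█·█·████·      
 Kick····█·██·      
                    
                    
                    
                    
                    


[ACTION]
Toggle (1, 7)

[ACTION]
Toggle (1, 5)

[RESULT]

     ▼12345678      
  Tom·······█·      
 Bass····██···      
 Clap█·█·████·      
 Kick····█·██·      
                    
                    
                    
                    
                    


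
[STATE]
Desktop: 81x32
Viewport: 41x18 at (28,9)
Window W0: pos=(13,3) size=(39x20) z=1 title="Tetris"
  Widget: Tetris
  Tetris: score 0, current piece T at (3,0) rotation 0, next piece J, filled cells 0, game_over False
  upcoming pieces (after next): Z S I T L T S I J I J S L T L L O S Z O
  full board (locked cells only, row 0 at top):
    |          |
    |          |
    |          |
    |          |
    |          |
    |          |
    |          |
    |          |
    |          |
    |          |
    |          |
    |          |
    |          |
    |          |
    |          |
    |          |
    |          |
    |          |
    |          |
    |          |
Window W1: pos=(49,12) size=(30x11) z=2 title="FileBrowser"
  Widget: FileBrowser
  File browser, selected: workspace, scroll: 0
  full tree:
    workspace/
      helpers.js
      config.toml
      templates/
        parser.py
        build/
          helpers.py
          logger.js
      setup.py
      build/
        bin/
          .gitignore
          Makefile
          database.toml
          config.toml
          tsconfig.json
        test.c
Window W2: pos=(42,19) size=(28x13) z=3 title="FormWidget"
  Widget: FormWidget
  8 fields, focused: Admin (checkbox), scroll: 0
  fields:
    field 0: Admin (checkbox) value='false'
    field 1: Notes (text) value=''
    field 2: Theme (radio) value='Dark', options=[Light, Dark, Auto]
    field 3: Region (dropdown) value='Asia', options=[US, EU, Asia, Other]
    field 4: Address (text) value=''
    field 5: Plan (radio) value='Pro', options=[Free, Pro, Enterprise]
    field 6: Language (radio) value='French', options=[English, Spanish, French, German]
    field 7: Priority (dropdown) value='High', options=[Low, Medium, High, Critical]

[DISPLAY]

                       ┃                 
                       ┃                 
                       ┃                 
re:                  ┏━━━━━━━━━━━━━━━━━━━
                     ┃ FileBrowser       
                     ┠───────────────────
                     ┃> [-] workspace/   
                     ┃    helpers.js     
                     ┃    config.toml    
                     ┃    [+] templates/ 
              ┏━━━━━━━━━━━━━━━━━━━━━━━━━━
              ┃ FormWidget               
              ┠──────────────────────────
━━━━━━━━━━━━━━┃> Admin:      [ ]         
              ┃  Notes:      [          ]
              ┃  Theme:      ( ) Light  (
              ┃  Region:     [Asia     ▼]
              ┃  Address:    [          ]


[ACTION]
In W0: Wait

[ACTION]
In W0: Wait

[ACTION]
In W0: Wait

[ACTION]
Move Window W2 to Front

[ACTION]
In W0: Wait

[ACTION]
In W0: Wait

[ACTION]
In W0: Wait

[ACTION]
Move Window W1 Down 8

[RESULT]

                       ┃                 
                       ┃                 
                       ┃                 
re:                    ┃                 
                       ┃                 
                       ┃                 
                       ┃                 
                       ┃                 
                       ┃                 
                       ┃                 
              ┏━━━━━━━━━━━━━━━━━━━━━━━━━━
              ┃ FormWidget               
              ┠──────────────────────────
━━━━━━━━━━━━━━┃> Admin:      [ ]         
              ┃  Notes:      [          ]
              ┃  Theme:      ( ) Light  (
              ┃  Region:     [Asia     ▼]
              ┃  Address:    [          ]


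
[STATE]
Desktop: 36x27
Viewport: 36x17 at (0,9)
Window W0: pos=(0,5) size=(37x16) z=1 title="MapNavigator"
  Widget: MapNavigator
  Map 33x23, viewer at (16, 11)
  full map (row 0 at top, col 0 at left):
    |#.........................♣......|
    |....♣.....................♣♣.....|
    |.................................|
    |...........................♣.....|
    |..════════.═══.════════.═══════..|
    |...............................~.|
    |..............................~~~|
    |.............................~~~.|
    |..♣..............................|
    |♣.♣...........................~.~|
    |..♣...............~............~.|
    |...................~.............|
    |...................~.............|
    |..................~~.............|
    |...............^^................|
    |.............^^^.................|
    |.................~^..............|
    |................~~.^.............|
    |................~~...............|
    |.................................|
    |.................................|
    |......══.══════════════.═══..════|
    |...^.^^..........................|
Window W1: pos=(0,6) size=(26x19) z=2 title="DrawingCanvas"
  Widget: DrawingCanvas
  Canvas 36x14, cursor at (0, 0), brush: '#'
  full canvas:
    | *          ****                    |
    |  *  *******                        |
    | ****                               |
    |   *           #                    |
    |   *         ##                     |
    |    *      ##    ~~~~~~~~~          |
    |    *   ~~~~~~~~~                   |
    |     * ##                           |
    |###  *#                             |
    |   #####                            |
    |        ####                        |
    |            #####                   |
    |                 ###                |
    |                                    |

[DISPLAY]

┃+*          ****        ┃......~~~ 
┃  *  *******            ┃.....~~~. 
┃ ****                   ┃......... 
┃   *           #        ┃......~.~ 
┃   *         ##         ┃.......~. 
┃    *      ##    ~~~~~~~┃......... 
┃    *   ~~~~~~~~~       ┃......... 
┃     * ##               ┃......... 
┃###  *#                 ┃......... 
┃   #####                ┃......... 
┃        ####            ┃......... 
┃            #####       ┃━━━━━━━━━━
┃                 ###    ┃          
┃                        ┃          
┃                        ┃          
┗━━━━━━━━━━━━━━━━━━━━━━━━┛          
                                    


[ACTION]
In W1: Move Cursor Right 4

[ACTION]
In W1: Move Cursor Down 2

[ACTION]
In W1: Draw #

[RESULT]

┃ *          ****        ┃......~~~ 
┃  *  *******            ┃.....~~~. 
┃ ***#                   ┃......... 
┃   *           #        ┃......~.~ 
┃   *         ##         ┃.......~. 
┃    *      ##    ~~~~~~~┃......... 
┃    *   ~~~~~~~~~       ┃......... 
┃     * ##               ┃......... 
┃###  *#                 ┃......... 
┃   #####                ┃......... 
┃        ####            ┃......... 
┃            #####       ┃━━━━━━━━━━
┃                 ###    ┃          
┃                        ┃          
┃                        ┃          
┗━━━━━━━━━━━━━━━━━━━━━━━━┛          
                                    


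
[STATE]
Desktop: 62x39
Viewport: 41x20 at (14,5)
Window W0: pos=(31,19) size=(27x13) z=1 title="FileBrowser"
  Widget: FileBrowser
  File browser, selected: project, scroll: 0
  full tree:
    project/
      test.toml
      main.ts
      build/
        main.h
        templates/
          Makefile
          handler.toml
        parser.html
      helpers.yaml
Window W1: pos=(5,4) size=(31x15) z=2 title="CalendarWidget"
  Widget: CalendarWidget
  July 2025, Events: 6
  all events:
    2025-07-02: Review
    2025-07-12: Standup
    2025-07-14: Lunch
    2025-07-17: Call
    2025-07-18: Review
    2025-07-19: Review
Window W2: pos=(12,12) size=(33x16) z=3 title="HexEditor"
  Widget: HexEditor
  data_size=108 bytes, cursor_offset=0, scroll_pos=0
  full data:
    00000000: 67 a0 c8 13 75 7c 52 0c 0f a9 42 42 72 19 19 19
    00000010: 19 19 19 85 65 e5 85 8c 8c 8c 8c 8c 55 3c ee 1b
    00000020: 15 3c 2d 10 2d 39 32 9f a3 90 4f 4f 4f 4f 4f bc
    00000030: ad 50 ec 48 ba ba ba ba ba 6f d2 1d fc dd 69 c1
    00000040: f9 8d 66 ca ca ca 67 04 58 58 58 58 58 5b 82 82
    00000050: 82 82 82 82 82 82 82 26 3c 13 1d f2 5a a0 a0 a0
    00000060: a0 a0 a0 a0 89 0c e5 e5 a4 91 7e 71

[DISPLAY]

rWidget              ┃                   
─────────────────────┨                   
  July 2025          ┃                   
 Th Fr Sa Su         ┃                   
*  3  4  5  6        ┃                   
 10 11 12* 13        ┃                   
6 17* 18* 19* 20     ┃                   
━━━━━━━━━━━━━━━━━━━━━━━━━━━━━━┓          
HexEditor                     ┃          
──────────────────────────────┨          
0000000  67 a0 c8 13 75 7c 52 ┃          
0000010  19 19 19 85 65 e5 85 ┃          
0000020  15 3c 2d 10 2d 39 32 ┃          
0000030  ad 50 ec 48 ba ba ba ┃          
0000040  f9 8d 66 ca ca ca 67 ┃━━━━━━━━━━
0000050  82 82 82 82 82 82 82 ┃          
0000060  a0 a0 a0 a0 89 0c e5 ┃──────────
                              ┃/         
                              ┃          
                              ┃          


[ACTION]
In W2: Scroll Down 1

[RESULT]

rWidget              ┃                   
─────────────────────┨                   
  July 2025          ┃                   
 Th Fr Sa Su         ┃                   
*  3  4  5  6        ┃                   
 10 11 12* 13        ┃                   
6 17* 18* 19* 20     ┃                   
━━━━━━━━━━━━━━━━━━━━━━━━━━━━━━┓          
HexEditor                     ┃          
──────────────────────────────┨          
0000010  19 19 19 85 65 e5 85 ┃          
0000020  15 3c 2d 10 2d 39 32 ┃          
0000030  ad 50 ec 48 ba ba ba ┃          
0000040  f9 8d 66 ca ca ca 67 ┃          
0000050  82 82 82 82 82 82 82 ┃━━━━━━━━━━
0000060  a0 a0 a0 a0 89 0c e5 ┃          
                              ┃──────────
                              ┃/         
                              ┃          
                              ┃          


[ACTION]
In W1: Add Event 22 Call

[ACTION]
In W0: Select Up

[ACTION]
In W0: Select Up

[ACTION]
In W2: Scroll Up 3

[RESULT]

rWidget              ┃                   
─────────────────────┨                   
  July 2025          ┃                   
 Th Fr Sa Su         ┃                   
*  3  4  5  6        ┃                   
 10 11 12* 13        ┃                   
6 17* 18* 19* 20     ┃                   
━━━━━━━━━━━━━━━━━━━━━━━━━━━━━━┓          
HexEditor                     ┃          
──────────────────────────────┨          
0000000  67 a0 c8 13 75 7c 52 ┃          
0000010  19 19 19 85 65 e5 85 ┃          
0000020  15 3c 2d 10 2d 39 32 ┃          
0000030  ad 50 ec 48 ba ba ba ┃          
0000040  f9 8d 66 ca ca ca 67 ┃━━━━━━━━━━
0000050  82 82 82 82 82 82 82 ┃          
0000060  a0 a0 a0 a0 89 0c e5 ┃──────────
                              ┃/         
                              ┃          
                              ┃          
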